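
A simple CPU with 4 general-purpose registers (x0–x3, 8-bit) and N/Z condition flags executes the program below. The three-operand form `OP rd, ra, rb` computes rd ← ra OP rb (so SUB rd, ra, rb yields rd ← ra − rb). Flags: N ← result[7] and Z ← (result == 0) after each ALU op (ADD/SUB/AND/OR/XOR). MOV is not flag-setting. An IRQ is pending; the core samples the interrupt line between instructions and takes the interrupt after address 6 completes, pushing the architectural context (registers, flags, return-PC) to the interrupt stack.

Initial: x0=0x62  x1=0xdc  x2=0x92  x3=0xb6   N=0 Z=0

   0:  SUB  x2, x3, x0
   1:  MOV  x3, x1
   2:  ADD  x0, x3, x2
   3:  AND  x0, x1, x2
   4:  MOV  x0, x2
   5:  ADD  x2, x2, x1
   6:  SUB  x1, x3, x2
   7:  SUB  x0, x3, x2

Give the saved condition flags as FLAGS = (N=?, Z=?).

FLAGS = (N=1, Z=0)

after  0: x0=0x62 x1=0xdc x2=0x54 x3=0xb6  N=0 Z=0
after  1: x0=0x62 x1=0xdc x2=0x54 x3=0xdc  N=0 Z=0
after  2: x0=0x30 x1=0xdc x2=0x54 x3=0xdc  N=0 Z=0
after  3: x0=0x54 x1=0xdc x2=0x54 x3=0xdc  N=0 Z=0
after  4: x0=0x54 x1=0xdc x2=0x54 x3=0xdc  N=0 Z=0
after  5: x0=0x54 x1=0xdc x2=0x30 x3=0xdc  N=0 Z=0
after  6: x0=0x54 x1=0xac x2=0x30 x3=0xdc  N=1 Z=0
-- IRQ taken; context saved, return-PC = 7 --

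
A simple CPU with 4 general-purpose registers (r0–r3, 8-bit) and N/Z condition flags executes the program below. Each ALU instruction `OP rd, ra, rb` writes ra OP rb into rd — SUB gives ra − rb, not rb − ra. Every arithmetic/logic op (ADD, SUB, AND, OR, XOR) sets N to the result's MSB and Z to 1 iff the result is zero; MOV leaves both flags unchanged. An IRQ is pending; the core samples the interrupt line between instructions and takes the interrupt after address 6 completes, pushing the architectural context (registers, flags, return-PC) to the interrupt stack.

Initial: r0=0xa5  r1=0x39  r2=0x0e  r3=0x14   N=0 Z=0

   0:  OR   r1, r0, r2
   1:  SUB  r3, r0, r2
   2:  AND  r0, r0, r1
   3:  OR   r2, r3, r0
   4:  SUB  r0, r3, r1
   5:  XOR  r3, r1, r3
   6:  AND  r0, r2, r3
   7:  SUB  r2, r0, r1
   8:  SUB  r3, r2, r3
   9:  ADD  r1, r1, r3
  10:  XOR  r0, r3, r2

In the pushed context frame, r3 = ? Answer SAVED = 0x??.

after  0: r0=0xa5 r1=0xaf r2=0x0e r3=0x14  N=1 Z=0
after  1: r0=0xa5 r1=0xaf r2=0x0e r3=0x97  N=1 Z=0
after  2: r0=0xa5 r1=0xaf r2=0x0e r3=0x97  N=1 Z=0
after  3: r0=0xa5 r1=0xaf r2=0xb7 r3=0x97  N=1 Z=0
after  4: r0=0xe8 r1=0xaf r2=0xb7 r3=0x97  N=1 Z=0
after  5: r0=0xe8 r1=0xaf r2=0xb7 r3=0x38  N=0 Z=0
after  6: r0=0x30 r1=0xaf r2=0xb7 r3=0x38  N=0 Z=0
-- IRQ taken; context saved, return-PC = 7 --

SAVED = 0x38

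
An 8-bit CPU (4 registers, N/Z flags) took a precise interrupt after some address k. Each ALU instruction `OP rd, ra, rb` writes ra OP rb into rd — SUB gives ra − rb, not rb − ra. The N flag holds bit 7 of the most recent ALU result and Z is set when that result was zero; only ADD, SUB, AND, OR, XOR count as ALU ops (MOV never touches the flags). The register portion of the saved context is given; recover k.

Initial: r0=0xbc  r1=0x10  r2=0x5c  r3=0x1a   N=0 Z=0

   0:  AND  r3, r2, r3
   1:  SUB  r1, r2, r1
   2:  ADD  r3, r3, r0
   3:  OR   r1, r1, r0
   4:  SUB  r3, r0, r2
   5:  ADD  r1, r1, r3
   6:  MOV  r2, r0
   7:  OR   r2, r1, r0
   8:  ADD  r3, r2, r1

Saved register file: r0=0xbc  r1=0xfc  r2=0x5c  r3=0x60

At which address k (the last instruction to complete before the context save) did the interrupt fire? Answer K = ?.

after  0: r0=0xbc r1=0x10 r2=0x5c r3=0x18  N=0 Z=0
after  1: r0=0xbc r1=0x4c r2=0x5c r3=0x18  N=0 Z=0
after  2: r0=0xbc r1=0x4c r2=0x5c r3=0xd4  N=1 Z=0
after  3: r0=0xbc r1=0xfc r2=0x5c r3=0xd4  N=1 Z=0
after  4: r0=0xbc r1=0xfc r2=0x5c r3=0x60  N=0 Z=0
-- IRQ taken; context saved, return-PC = 5 --

K = 4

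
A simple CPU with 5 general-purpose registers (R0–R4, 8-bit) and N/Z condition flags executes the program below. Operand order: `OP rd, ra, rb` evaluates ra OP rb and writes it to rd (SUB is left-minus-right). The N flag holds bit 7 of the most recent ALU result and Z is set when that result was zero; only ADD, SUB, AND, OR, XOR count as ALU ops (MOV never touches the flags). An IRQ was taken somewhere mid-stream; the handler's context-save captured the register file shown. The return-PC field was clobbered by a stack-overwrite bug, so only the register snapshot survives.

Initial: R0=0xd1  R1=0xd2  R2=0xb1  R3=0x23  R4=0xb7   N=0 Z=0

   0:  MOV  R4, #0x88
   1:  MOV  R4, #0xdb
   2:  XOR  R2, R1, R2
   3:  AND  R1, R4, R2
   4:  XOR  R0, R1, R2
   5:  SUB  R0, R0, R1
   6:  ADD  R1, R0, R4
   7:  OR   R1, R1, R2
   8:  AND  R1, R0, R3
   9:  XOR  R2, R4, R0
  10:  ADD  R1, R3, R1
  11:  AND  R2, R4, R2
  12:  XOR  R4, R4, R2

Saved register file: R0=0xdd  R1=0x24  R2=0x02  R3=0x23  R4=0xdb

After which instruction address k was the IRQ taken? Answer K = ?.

after  0: R0=0xd1 R1=0xd2 R2=0xb1 R3=0x23 R4=0x88  N=0 Z=0
after  1: R0=0xd1 R1=0xd2 R2=0xb1 R3=0x23 R4=0xdb  N=0 Z=0
after  2: R0=0xd1 R1=0xd2 R2=0x63 R3=0x23 R4=0xdb  N=0 Z=0
after  3: R0=0xd1 R1=0x43 R2=0x63 R3=0x23 R4=0xdb  N=0 Z=0
after  4: R0=0x20 R1=0x43 R2=0x63 R3=0x23 R4=0xdb  N=0 Z=0
after  5: R0=0xdd R1=0x43 R2=0x63 R3=0x23 R4=0xdb  N=1 Z=0
after  6: R0=0xdd R1=0xb8 R2=0x63 R3=0x23 R4=0xdb  N=1 Z=0
after  7: R0=0xdd R1=0xfb R2=0x63 R3=0x23 R4=0xdb  N=1 Z=0
after  8: R0=0xdd R1=0x01 R2=0x63 R3=0x23 R4=0xdb  N=0 Z=0
after  9: R0=0xdd R1=0x01 R2=0x06 R3=0x23 R4=0xdb  N=0 Z=0
after 10: R0=0xdd R1=0x24 R2=0x06 R3=0x23 R4=0xdb  N=0 Z=0
after 11: R0=0xdd R1=0x24 R2=0x02 R3=0x23 R4=0xdb  N=0 Z=0
-- IRQ taken; context saved, return-PC = 12 --

K = 11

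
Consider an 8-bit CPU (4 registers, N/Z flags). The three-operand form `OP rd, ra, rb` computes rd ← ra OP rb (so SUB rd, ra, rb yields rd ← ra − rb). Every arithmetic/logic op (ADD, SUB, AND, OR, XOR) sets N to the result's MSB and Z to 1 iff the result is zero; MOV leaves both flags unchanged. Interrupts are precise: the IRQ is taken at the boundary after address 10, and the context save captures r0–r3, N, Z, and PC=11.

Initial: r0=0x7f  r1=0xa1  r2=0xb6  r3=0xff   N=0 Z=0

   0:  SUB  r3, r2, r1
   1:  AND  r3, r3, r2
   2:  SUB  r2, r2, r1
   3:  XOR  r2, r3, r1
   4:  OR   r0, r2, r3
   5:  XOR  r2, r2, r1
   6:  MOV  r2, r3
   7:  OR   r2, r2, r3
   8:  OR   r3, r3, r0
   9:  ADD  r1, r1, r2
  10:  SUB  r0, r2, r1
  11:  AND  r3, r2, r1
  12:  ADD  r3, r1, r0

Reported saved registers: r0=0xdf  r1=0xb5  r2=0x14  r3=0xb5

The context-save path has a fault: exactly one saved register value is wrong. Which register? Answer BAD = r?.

BAD = r0

after  0: r0=0x7f r1=0xa1 r2=0xb6 r3=0x15  N=0 Z=0
after  1: r0=0x7f r1=0xa1 r2=0xb6 r3=0x14  N=0 Z=0
after  2: r0=0x7f r1=0xa1 r2=0x15 r3=0x14  N=0 Z=0
after  3: r0=0x7f r1=0xa1 r2=0xb5 r3=0x14  N=1 Z=0
after  4: r0=0xb5 r1=0xa1 r2=0xb5 r3=0x14  N=1 Z=0
after  5: r0=0xb5 r1=0xa1 r2=0x14 r3=0x14  N=0 Z=0
after  6: r0=0xb5 r1=0xa1 r2=0x14 r3=0x14  N=0 Z=0
after  7: r0=0xb5 r1=0xa1 r2=0x14 r3=0x14  N=0 Z=0
after  8: r0=0xb5 r1=0xa1 r2=0x14 r3=0xb5  N=1 Z=0
after  9: r0=0xb5 r1=0xb5 r2=0x14 r3=0xb5  N=1 Z=0
after 10: r0=0x5f r1=0xb5 r2=0x14 r3=0xb5  N=0 Z=0
-- IRQ taken; context saved, return-PC = 11 --
mismatch: r0: reported 0xdf vs actual 0x5f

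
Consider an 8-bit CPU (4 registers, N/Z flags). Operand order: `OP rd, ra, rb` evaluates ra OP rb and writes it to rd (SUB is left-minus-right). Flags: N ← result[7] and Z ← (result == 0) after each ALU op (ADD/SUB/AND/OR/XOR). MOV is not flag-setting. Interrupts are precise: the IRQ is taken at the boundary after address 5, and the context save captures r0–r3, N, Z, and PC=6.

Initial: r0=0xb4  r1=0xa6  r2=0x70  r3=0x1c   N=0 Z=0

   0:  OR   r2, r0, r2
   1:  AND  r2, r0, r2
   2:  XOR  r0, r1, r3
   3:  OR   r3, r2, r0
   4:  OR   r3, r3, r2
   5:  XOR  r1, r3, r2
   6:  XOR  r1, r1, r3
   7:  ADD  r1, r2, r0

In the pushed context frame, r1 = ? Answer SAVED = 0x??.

after  0: r0=0xb4 r1=0xa6 r2=0xf4 r3=0x1c  N=1 Z=0
after  1: r0=0xb4 r1=0xa6 r2=0xb4 r3=0x1c  N=1 Z=0
after  2: r0=0xba r1=0xa6 r2=0xb4 r3=0x1c  N=1 Z=0
after  3: r0=0xba r1=0xa6 r2=0xb4 r3=0xbe  N=1 Z=0
after  4: r0=0xba r1=0xa6 r2=0xb4 r3=0xbe  N=1 Z=0
after  5: r0=0xba r1=0x0a r2=0xb4 r3=0xbe  N=0 Z=0
-- IRQ taken; context saved, return-PC = 6 --

SAVED = 0x0a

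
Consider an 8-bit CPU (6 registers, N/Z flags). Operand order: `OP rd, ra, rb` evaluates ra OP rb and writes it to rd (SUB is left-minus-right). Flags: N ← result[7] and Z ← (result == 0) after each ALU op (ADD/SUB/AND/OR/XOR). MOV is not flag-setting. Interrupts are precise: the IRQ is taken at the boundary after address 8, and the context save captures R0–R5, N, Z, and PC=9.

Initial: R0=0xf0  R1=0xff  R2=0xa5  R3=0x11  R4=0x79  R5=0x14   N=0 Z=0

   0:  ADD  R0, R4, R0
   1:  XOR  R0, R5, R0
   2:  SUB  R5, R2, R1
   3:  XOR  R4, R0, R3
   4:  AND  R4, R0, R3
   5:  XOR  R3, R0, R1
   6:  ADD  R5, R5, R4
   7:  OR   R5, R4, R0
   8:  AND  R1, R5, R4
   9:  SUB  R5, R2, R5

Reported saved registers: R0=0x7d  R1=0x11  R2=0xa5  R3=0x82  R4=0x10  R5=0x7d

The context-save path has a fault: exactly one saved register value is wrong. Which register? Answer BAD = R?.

after  0: R0=0x69 R1=0xff R2=0xa5 R3=0x11 R4=0x79 R5=0x14  N=0 Z=0
after  1: R0=0x7d R1=0xff R2=0xa5 R3=0x11 R4=0x79 R5=0x14  N=0 Z=0
after  2: R0=0x7d R1=0xff R2=0xa5 R3=0x11 R4=0x79 R5=0xa6  N=1 Z=0
after  3: R0=0x7d R1=0xff R2=0xa5 R3=0x11 R4=0x6c R5=0xa6  N=0 Z=0
after  4: R0=0x7d R1=0xff R2=0xa5 R3=0x11 R4=0x11 R5=0xa6  N=0 Z=0
after  5: R0=0x7d R1=0xff R2=0xa5 R3=0x82 R4=0x11 R5=0xa6  N=1 Z=0
after  6: R0=0x7d R1=0xff R2=0xa5 R3=0x82 R4=0x11 R5=0xb7  N=1 Z=0
after  7: R0=0x7d R1=0xff R2=0xa5 R3=0x82 R4=0x11 R5=0x7d  N=0 Z=0
after  8: R0=0x7d R1=0x11 R2=0xa5 R3=0x82 R4=0x11 R5=0x7d  N=0 Z=0
-- IRQ taken; context saved, return-PC = 9 --
mismatch: R4: reported 0x10 vs actual 0x11

BAD = R4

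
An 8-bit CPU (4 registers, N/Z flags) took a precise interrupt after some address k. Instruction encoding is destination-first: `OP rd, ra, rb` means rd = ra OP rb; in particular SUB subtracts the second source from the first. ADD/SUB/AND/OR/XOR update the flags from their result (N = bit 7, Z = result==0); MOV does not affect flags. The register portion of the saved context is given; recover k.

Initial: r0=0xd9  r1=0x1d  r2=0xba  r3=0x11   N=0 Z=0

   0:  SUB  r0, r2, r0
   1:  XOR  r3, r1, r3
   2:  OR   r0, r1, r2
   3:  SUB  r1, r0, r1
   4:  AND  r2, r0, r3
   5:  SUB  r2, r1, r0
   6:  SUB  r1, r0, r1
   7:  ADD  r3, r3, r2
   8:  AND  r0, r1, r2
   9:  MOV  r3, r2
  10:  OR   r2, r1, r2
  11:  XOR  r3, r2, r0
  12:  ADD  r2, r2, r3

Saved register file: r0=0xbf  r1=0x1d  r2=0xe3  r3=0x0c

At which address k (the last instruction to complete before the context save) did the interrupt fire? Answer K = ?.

K = 6

after  0: r0=0xe1 r1=0x1d r2=0xba r3=0x11  N=1 Z=0
after  1: r0=0xe1 r1=0x1d r2=0xba r3=0x0c  N=0 Z=0
after  2: r0=0xbf r1=0x1d r2=0xba r3=0x0c  N=1 Z=0
after  3: r0=0xbf r1=0xa2 r2=0xba r3=0x0c  N=1 Z=0
after  4: r0=0xbf r1=0xa2 r2=0x0c r3=0x0c  N=0 Z=0
after  5: r0=0xbf r1=0xa2 r2=0xe3 r3=0x0c  N=1 Z=0
after  6: r0=0xbf r1=0x1d r2=0xe3 r3=0x0c  N=0 Z=0
-- IRQ taken; context saved, return-PC = 7 --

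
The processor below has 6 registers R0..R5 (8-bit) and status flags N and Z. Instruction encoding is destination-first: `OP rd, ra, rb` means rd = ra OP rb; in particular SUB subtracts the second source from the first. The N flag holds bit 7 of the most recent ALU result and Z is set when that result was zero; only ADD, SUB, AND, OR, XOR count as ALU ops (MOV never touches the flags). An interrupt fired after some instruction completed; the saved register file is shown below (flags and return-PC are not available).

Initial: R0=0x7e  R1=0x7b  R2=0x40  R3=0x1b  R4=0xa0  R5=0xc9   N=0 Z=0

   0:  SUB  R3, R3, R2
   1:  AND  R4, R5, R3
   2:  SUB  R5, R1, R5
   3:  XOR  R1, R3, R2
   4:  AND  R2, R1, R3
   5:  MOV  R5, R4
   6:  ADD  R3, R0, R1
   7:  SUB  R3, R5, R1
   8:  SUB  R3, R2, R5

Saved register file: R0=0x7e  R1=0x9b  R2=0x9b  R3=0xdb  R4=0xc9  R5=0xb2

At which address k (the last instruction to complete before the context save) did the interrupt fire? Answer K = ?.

K = 4

after  0: R0=0x7e R1=0x7b R2=0x40 R3=0xdb R4=0xa0 R5=0xc9  N=1 Z=0
after  1: R0=0x7e R1=0x7b R2=0x40 R3=0xdb R4=0xc9 R5=0xc9  N=1 Z=0
after  2: R0=0x7e R1=0x7b R2=0x40 R3=0xdb R4=0xc9 R5=0xb2  N=1 Z=0
after  3: R0=0x7e R1=0x9b R2=0x40 R3=0xdb R4=0xc9 R5=0xb2  N=1 Z=0
after  4: R0=0x7e R1=0x9b R2=0x9b R3=0xdb R4=0xc9 R5=0xb2  N=1 Z=0
-- IRQ taken; context saved, return-PC = 5 --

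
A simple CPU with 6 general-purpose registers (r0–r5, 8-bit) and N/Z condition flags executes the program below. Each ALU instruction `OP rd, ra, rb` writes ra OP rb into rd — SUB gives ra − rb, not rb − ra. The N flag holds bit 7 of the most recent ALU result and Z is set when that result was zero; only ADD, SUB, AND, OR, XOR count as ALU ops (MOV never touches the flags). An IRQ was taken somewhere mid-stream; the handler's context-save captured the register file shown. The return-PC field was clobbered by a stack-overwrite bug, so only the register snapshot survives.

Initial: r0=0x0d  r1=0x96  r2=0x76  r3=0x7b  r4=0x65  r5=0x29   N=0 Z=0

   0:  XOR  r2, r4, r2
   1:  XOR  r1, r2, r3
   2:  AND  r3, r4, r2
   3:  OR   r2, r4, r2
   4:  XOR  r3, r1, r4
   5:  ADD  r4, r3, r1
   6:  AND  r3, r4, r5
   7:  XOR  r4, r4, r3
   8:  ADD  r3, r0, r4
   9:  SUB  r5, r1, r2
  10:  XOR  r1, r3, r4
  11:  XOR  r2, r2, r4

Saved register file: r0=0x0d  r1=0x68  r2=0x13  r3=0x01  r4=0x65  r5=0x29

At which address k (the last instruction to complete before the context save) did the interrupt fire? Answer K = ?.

after  0: r0=0x0d r1=0x96 r2=0x13 r3=0x7b r4=0x65 r5=0x29  N=0 Z=0
after  1: r0=0x0d r1=0x68 r2=0x13 r3=0x7b r4=0x65 r5=0x29  N=0 Z=0
after  2: r0=0x0d r1=0x68 r2=0x13 r3=0x01 r4=0x65 r5=0x29  N=0 Z=0
-- IRQ taken; context saved, return-PC = 3 --

K = 2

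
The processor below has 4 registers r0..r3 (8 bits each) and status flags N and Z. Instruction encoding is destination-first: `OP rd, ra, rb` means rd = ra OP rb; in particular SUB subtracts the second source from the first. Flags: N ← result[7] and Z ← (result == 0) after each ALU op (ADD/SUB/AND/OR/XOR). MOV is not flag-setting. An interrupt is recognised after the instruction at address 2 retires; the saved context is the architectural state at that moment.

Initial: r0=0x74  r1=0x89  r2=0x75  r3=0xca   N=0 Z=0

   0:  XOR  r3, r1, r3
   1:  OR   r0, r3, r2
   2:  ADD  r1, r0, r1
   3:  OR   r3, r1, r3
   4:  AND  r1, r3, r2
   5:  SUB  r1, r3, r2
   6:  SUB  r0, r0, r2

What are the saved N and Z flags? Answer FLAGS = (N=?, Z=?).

FLAGS = (N=0, Z=1)

after  0: r0=0x74 r1=0x89 r2=0x75 r3=0x43  N=0 Z=0
after  1: r0=0x77 r1=0x89 r2=0x75 r3=0x43  N=0 Z=0
after  2: r0=0x77 r1=0x00 r2=0x75 r3=0x43  N=0 Z=1
-- IRQ taken; context saved, return-PC = 3 --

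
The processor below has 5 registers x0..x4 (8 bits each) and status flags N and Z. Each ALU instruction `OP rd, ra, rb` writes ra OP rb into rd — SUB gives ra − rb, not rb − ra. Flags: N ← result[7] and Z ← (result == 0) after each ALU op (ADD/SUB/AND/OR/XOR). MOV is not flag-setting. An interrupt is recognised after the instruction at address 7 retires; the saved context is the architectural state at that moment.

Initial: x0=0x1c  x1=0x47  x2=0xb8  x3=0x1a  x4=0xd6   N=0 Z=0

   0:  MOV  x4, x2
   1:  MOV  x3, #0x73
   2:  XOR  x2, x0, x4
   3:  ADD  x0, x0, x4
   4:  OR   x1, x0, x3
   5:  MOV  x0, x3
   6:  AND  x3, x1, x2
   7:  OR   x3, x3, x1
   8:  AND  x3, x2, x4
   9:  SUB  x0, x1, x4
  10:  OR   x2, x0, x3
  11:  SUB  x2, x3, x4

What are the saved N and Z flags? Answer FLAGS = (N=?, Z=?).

FLAGS = (N=1, Z=0)

after  0: x0=0x1c x1=0x47 x2=0xb8 x3=0x1a x4=0xb8  N=0 Z=0
after  1: x0=0x1c x1=0x47 x2=0xb8 x3=0x73 x4=0xb8  N=0 Z=0
after  2: x0=0x1c x1=0x47 x2=0xa4 x3=0x73 x4=0xb8  N=1 Z=0
after  3: x0=0xd4 x1=0x47 x2=0xa4 x3=0x73 x4=0xb8  N=1 Z=0
after  4: x0=0xd4 x1=0xf7 x2=0xa4 x3=0x73 x4=0xb8  N=1 Z=0
after  5: x0=0x73 x1=0xf7 x2=0xa4 x3=0x73 x4=0xb8  N=1 Z=0
after  6: x0=0x73 x1=0xf7 x2=0xa4 x3=0xa4 x4=0xb8  N=1 Z=0
after  7: x0=0x73 x1=0xf7 x2=0xa4 x3=0xf7 x4=0xb8  N=1 Z=0
-- IRQ taken; context saved, return-PC = 8 --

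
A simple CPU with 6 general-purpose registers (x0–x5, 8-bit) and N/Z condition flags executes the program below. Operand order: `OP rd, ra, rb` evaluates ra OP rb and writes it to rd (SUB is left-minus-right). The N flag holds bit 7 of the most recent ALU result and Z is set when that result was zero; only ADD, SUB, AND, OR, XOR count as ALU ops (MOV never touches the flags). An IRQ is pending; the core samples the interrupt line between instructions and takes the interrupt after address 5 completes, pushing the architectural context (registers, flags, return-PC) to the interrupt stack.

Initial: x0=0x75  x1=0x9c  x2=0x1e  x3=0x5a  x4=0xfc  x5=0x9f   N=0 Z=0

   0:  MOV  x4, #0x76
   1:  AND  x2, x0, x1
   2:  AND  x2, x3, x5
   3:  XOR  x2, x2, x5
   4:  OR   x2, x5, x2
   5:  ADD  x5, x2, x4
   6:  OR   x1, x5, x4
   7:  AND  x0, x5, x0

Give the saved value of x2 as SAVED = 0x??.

after  0: x0=0x75 x1=0x9c x2=0x1e x3=0x5a x4=0x76 x5=0x9f  N=0 Z=0
after  1: x0=0x75 x1=0x9c x2=0x14 x3=0x5a x4=0x76 x5=0x9f  N=0 Z=0
after  2: x0=0x75 x1=0x9c x2=0x1a x3=0x5a x4=0x76 x5=0x9f  N=0 Z=0
after  3: x0=0x75 x1=0x9c x2=0x85 x3=0x5a x4=0x76 x5=0x9f  N=1 Z=0
after  4: x0=0x75 x1=0x9c x2=0x9f x3=0x5a x4=0x76 x5=0x9f  N=1 Z=0
after  5: x0=0x75 x1=0x9c x2=0x9f x3=0x5a x4=0x76 x5=0x15  N=0 Z=0
-- IRQ taken; context saved, return-PC = 6 --

SAVED = 0x9f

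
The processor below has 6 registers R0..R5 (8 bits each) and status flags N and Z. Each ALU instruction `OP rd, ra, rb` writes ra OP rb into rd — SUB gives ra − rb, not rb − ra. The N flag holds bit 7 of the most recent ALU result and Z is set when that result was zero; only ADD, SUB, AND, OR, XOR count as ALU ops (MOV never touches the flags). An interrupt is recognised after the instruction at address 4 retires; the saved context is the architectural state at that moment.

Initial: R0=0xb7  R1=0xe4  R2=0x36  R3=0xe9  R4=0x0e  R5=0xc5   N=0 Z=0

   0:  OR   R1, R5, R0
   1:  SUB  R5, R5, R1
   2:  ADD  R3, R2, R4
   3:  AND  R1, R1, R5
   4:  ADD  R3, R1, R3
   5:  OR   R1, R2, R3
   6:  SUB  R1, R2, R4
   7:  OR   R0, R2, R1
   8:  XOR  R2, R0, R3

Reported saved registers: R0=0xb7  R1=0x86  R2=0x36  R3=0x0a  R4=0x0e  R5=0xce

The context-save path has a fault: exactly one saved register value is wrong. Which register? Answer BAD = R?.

after  0: R0=0xb7 R1=0xf7 R2=0x36 R3=0xe9 R4=0x0e R5=0xc5  N=1 Z=0
after  1: R0=0xb7 R1=0xf7 R2=0x36 R3=0xe9 R4=0x0e R5=0xce  N=1 Z=0
after  2: R0=0xb7 R1=0xf7 R2=0x36 R3=0x44 R4=0x0e R5=0xce  N=0 Z=0
after  3: R0=0xb7 R1=0xc6 R2=0x36 R3=0x44 R4=0x0e R5=0xce  N=1 Z=0
after  4: R0=0xb7 R1=0xc6 R2=0x36 R3=0x0a R4=0x0e R5=0xce  N=0 Z=0
-- IRQ taken; context saved, return-PC = 5 --
mismatch: R1: reported 0x86 vs actual 0xc6

BAD = R1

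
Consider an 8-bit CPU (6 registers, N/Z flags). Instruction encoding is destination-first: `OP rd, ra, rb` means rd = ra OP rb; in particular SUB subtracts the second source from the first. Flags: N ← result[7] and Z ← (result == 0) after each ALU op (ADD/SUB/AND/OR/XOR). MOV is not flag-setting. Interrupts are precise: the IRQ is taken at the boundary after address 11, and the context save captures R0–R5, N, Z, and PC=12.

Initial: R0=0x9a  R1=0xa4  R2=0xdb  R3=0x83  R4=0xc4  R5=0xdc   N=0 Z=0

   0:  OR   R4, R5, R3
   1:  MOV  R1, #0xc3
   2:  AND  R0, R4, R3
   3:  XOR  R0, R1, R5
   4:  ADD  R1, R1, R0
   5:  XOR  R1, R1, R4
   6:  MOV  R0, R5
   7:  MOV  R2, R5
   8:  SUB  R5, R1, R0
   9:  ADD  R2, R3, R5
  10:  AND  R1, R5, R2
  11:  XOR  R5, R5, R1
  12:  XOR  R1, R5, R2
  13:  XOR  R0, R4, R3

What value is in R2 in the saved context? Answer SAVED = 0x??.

SAVED = 0xe4

after  0: R0=0x9a R1=0xa4 R2=0xdb R3=0x83 R4=0xdf R5=0xdc  N=1 Z=0
after  1: R0=0x9a R1=0xc3 R2=0xdb R3=0x83 R4=0xdf R5=0xdc  N=1 Z=0
after  2: R0=0x83 R1=0xc3 R2=0xdb R3=0x83 R4=0xdf R5=0xdc  N=1 Z=0
after  3: R0=0x1f R1=0xc3 R2=0xdb R3=0x83 R4=0xdf R5=0xdc  N=0 Z=0
after  4: R0=0x1f R1=0xe2 R2=0xdb R3=0x83 R4=0xdf R5=0xdc  N=1 Z=0
after  5: R0=0x1f R1=0x3d R2=0xdb R3=0x83 R4=0xdf R5=0xdc  N=0 Z=0
after  6: R0=0xdc R1=0x3d R2=0xdb R3=0x83 R4=0xdf R5=0xdc  N=0 Z=0
after  7: R0=0xdc R1=0x3d R2=0xdc R3=0x83 R4=0xdf R5=0xdc  N=0 Z=0
after  8: R0=0xdc R1=0x3d R2=0xdc R3=0x83 R4=0xdf R5=0x61  N=0 Z=0
after  9: R0=0xdc R1=0x3d R2=0xe4 R3=0x83 R4=0xdf R5=0x61  N=1 Z=0
after 10: R0=0xdc R1=0x60 R2=0xe4 R3=0x83 R4=0xdf R5=0x61  N=0 Z=0
after 11: R0=0xdc R1=0x60 R2=0xe4 R3=0x83 R4=0xdf R5=0x01  N=0 Z=0
-- IRQ taken; context saved, return-PC = 12 --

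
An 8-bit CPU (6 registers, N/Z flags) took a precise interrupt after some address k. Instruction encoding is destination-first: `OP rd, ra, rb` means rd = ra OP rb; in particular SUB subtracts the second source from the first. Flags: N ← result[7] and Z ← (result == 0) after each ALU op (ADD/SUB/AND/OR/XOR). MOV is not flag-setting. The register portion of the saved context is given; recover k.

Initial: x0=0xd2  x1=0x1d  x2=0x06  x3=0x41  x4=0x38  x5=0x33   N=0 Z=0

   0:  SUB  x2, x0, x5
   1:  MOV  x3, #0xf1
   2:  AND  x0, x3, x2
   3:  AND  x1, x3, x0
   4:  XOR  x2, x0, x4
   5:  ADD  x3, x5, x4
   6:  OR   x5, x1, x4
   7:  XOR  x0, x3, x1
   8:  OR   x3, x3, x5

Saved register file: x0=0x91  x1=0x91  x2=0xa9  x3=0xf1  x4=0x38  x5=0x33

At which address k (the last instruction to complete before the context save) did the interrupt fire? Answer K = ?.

after  0: x0=0xd2 x1=0x1d x2=0x9f x3=0x41 x4=0x38 x5=0x33  N=1 Z=0
after  1: x0=0xd2 x1=0x1d x2=0x9f x3=0xf1 x4=0x38 x5=0x33  N=1 Z=0
after  2: x0=0x91 x1=0x1d x2=0x9f x3=0xf1 x4=0x38 x5=0x33  N=1 Z=0
after  3: x0=0x91 x1=0x91 x2=0x9f x3=0xf1 x4=0x38 x5=0x33  N=1 Z=0
after  4: x0=0x91 x1=0x91 x2=0xa9 x3=0xf1 x4=0x38 x5=0x33  N=1 Z=0
-- IRQ taken; context saved, return-PC = 5 --

K = 4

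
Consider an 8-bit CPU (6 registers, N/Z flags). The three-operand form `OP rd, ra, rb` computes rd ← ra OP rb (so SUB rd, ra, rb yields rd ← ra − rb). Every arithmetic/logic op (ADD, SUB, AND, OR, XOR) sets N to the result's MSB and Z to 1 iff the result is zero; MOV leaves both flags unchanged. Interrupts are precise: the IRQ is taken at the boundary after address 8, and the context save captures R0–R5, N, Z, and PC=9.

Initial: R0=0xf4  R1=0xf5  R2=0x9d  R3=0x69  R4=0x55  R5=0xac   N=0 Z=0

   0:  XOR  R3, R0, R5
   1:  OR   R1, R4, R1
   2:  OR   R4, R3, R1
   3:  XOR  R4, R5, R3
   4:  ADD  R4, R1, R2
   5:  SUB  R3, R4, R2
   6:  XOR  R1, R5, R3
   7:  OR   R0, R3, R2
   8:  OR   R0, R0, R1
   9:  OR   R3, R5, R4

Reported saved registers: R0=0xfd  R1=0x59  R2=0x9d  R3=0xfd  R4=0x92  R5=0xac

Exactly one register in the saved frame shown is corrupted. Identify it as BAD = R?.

BAD = R3

after  0: R0=0xf4 R1=0xf5 R2=0x9d R3=0x58 R4=0x55 R5=0xac  N=0 Z=0
after  1: R0=0xf4 R1=0xf5 R2=0x9d R3=0x58 R4=0x55 R5=0xac  N=1 Z=0
after  2: R0=0xf4 R1=0xf5 R2=0x9d R3=0x58 R4=0xfd R5=0xac  N=1 Z=0
after  3: R0=0xf4 R1=0xf5 R2=0x9d R3=0x58 R4=0xf4 R5=0xac  N=1 Z=0
after  4: R0=0xf4 R1=0xf5 R2=0x9d R3=0x58 R4=0x92 R5=0xac  N=1 Z=0
after  5: R0=0xf4 R1=0xf5 R2=0x9d R3=0xf5 R4=0x92 R5=0xac  N=1 Z=0
after  6: R0=0xf4 R1=0x59 R2=0x9d R3=0xf5 R4=0x92 R5=0xac  N=0 Z=0
after  7: R0=0xfd R1=0x59 R2=0x9d R3=0xf5 R4=0x92 R5=0xac  N=1 Z=0
after  8: R0=0xfd R1=0x59 R2=0x9d R3=0xf5 R4=0x92 R5=0xac  N=1 Z=0
-- IRQ taken; context saved, return-PC = 9 --
mismatch: R3: reported 0xfd vs actual 0xf5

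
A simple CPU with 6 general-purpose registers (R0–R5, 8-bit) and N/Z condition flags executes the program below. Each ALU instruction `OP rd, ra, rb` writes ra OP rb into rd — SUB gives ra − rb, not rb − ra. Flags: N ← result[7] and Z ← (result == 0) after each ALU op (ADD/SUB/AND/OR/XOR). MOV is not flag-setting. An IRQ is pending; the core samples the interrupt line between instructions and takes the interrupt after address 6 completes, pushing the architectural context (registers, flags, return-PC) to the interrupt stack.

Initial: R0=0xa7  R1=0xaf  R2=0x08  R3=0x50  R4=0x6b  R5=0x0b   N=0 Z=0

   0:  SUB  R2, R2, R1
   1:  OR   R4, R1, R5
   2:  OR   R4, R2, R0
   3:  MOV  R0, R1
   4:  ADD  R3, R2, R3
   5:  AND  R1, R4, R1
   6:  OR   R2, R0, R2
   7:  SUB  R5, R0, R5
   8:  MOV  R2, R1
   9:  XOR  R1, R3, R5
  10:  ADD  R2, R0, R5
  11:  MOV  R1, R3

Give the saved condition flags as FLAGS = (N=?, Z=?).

after  0: R0=0xa7 R1=0xaf R2=0x59 R3=0x50 R4=0x6b R5=0x0b  N=0 Z=0
after  1: R0=0xa7 R1=0xaf R2=0x59 R3=0x50 R4=0xaf R5=0x0b  N=1 Z=0
after  2: R0=0xa7 R1=0xaf R2=0x59 R3=0x50 R4=0xff R5=0x0b  N=1 Z=0
after  3: R0=0xaf R1=0xaf R2=0x59 R3=0x50 R4=0xff R5=0x0b  N=1 Z=0
after  4: R0=0xaf R1=0xaf R2=0x59 R3=0xa9 R4=0xff R5=0x0b  N=1 Z=0
after  5: R0=0xaf R1=0xaf R2=0x59 R3=0xa9 R4=0xff R5=0x0b  N=1 Z=0
after  6: R0=0xaf R1=0xaf R2=0xff R3=0xa9 R4=0xff R5=0x0b  N=1 Z=0
-- IRQ taken; context saved, return-PC = 7 --

FLAGS = (N=1, Z=0)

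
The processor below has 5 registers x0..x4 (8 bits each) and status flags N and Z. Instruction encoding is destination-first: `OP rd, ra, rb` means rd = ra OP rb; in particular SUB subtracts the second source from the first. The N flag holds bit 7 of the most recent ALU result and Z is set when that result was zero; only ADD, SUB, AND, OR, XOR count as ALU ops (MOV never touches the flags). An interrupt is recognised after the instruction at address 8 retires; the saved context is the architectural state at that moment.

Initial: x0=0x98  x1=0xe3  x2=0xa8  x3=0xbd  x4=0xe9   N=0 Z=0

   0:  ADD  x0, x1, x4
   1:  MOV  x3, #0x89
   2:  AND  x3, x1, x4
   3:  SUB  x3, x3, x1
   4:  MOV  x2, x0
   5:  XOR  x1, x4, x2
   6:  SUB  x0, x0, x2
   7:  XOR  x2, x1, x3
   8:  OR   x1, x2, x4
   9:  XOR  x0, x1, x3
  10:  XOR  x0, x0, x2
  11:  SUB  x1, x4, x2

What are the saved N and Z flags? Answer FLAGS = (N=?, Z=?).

after  0: x0=0xcc x1=0xe3 x2=0xa8 x3=0xbd x4=0xe9  N=1 Z=0
after  1: x0=0xcc x1=0xe3 x2=0xa8 x3=0x89 x4=0xe9  N=1 Z=0
after  2: x0=0xcc x1=0xe3 x2=0xa8 x3=0xe1 x4=0xe9  N=1 Z=0
after  3: x0=0xcc x1=0xe3 x2=0xa8 x3=0xfe x4=0xe9  N=1 Z=0
after  4: x0=0xcc x1=0xe3 x2=0xcc x3=0xfe x4=0xe9  N=1 Z=0
after  5: x0=0xcc x1=0x25 x2=0xcc x3=0xfe x4=0xe9  N=0 Z=0
after  6: x0=0x00 x1=0x25 x2=0xcc x3=0xfe x4=0xe9  N=0 Z=1
after  7: x0=0x00 x1=0x25 x2=0xdb x3=0xfe x4=0xe9  N=1 Z=0
after  8: x0=0x00 x1=0xfb x2=0xdb x3=0xfe x4=0xe9  N=1 Z=0
-- IRQ taken; context saved, return-PC = 9 --

FLAGS = (N=1, Z=0)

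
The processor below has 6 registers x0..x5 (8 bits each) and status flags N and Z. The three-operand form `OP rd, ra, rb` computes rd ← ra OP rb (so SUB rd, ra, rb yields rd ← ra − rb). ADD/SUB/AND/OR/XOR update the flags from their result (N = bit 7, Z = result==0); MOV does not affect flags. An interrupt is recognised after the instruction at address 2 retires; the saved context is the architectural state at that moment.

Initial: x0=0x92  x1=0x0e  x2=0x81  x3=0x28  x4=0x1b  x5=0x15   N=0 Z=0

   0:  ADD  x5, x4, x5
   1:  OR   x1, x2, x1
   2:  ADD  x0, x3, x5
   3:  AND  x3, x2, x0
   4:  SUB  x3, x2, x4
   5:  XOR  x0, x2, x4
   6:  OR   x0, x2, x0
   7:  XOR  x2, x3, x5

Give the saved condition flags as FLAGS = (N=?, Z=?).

after  0: x0=0x92 x1=0x0e x2=0x81 x3=0x28 x4=0x1b x5=0x30  N=0 Z=0
after  1: x0=0x92 x1=0x8f x2=0x81 x3=0x28 x4=0x1b x5=0x30  N=1 Z=0
after  2: x0=0x58 x1=0x8f x2=0x81 x3=0x28 x4=0x1b x5=0x30  N=0 Z=0
-- IRQ taken; context saved, return-PC = 3 --

FLAGS = (N=0, Z=0)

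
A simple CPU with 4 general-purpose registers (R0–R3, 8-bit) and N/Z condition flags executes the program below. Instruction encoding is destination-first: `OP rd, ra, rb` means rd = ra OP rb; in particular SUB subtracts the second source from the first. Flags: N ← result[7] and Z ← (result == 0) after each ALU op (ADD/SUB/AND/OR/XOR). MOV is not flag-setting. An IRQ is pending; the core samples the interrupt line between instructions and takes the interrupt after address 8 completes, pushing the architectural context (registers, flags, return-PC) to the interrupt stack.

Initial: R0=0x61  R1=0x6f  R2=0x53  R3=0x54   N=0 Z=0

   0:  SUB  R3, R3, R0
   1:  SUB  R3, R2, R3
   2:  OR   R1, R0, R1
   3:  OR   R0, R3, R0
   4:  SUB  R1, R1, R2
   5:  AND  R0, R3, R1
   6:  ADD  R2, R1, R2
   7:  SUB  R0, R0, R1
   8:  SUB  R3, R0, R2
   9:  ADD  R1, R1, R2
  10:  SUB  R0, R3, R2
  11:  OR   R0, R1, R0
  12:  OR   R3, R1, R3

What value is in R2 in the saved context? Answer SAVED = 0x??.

SAVED = 0x6f

after  0: R0=0x61 R1=0x6f R2=0x53 R3=0xf3  N=1 Z=0
after  1: R0=0x61 R1=0x6f R2=0x53 R3=0x60  N=0 Z=0
after  2: R0=0x61 R1=0x6f R2=0x53 R3=0x60  N=0 Z=0
after  3: R0=0x61 R1=0x6f R2=0x53 R3=0x60  N=0 Z=0
after  4: R0=0x61 R1=0x1c R2=0x53 R3=0x60  N=0 Z=0
after  5: R0=0x00 R1=0x1c R2=0x53 R3=0x60  N=0 Z=1
after  6: R0=0x00 R1=0x1c R2=0x6f R3=0x60  N=0 Z=0
after  7: R0=0xe4 R1=0x1c R2=0x6f R3=0x60  N=1 Z=0
after  8: R0=0xe4 R1=0x1c R2=0x6f R3=0x75  N=0 Z=0
-- IRQ taken; context saved, return-PC = 9 --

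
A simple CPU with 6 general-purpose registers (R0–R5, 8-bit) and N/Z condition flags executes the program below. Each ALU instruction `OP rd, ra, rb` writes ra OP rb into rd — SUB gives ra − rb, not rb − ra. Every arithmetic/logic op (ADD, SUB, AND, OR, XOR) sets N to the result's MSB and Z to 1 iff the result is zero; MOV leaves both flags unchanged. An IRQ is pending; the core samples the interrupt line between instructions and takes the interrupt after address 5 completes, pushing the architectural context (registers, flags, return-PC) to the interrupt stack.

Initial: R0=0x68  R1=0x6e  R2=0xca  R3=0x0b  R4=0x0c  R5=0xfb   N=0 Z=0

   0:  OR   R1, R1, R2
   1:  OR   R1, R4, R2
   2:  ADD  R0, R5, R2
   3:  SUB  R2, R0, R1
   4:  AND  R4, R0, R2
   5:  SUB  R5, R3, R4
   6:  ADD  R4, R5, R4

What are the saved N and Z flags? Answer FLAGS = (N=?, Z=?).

after  0: R0=0x68 R1=0xee R2=0xca R3=0x0b R4=0x0c R5=0xfb  N=1 Z=0
after  1: R0=0x68 R1=0xce R2=0xca R3=0x0b R4=0x0c R5=0xfb  N=1 Z=0
after  2: R0=0xc5 R1=0xce R2=0xca R3=0x0b R4=0x0c R5=0xfb  N=1 Z=0
after  3: R0=0xc5 R1=0xce R2=0xf7 R3=0x0b R4=0x0c R5=0xfb  N=1 Z=0
after  4: R0=0xc5 R1=0xce R2=0xf7 R3=0x0b R4=0xc5 R5=0xfb  N=1 Z=0
after  5: R0=0xc5 R1=0xce R2=0xf7 R3=0x0b R4=0xc5 R5=0x46  N=0 Z=0
-- IRQ taken; context saved, return-PC = 6 --

FLAGS = (N=0, Z=0)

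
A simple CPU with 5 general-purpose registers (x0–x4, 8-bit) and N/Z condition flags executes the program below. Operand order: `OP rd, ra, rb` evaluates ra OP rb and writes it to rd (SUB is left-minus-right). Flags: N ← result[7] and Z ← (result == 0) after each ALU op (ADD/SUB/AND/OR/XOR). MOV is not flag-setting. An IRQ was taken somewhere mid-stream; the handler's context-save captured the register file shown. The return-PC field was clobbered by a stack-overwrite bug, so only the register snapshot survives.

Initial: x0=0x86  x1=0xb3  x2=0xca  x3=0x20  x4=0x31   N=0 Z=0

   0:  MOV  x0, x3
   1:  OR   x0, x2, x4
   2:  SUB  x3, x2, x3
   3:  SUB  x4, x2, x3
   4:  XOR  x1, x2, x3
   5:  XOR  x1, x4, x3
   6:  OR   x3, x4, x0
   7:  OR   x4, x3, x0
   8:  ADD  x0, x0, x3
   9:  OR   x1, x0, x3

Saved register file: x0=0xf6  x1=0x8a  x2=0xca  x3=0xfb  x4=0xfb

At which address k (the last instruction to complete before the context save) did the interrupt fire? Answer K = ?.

after  0: x0=0x20 x1=0xb3 x2=0xca x3=0x20 x4=0x31  N=0 Z=0
after  1: x0=0xfb x1=0xb3 x2=0xca x3=0x20 x4=0x31  N=1 Z=0
after  2: x0=0xfb x1=0xb3 x2=0xca x3=0xaa x4=0x31  N=1 Z=0
after  3: x0=0xfb x1=0xb3 x2=0xca x3=0xaa x4=0x20  N=0 Z=0
after  4: x0=0xfb x1=0x60 x2=0xca x3=0xaa x4=0x20  N=0 Z=0
after  5: x0=0xfb x1=0x8a x2=0xca x3=0xaa x4=0x20  N=1 Z=0
after  6: x0=0xfb x1=0x8a x2=0xca x3=0xfb x4=0x20  N=1 Z=0
after  7: x0=0xfb x1=0x8a x2=0xca x3=0xfb x4=0xfb  N=1 Z=0
after  8: x0=0xf6 x1=0x8a x2=0xca x3=0xfb x4=0xfb  N=1 Z=0
-- IRQ taken; context saved, return-PC = 9 --

K = 8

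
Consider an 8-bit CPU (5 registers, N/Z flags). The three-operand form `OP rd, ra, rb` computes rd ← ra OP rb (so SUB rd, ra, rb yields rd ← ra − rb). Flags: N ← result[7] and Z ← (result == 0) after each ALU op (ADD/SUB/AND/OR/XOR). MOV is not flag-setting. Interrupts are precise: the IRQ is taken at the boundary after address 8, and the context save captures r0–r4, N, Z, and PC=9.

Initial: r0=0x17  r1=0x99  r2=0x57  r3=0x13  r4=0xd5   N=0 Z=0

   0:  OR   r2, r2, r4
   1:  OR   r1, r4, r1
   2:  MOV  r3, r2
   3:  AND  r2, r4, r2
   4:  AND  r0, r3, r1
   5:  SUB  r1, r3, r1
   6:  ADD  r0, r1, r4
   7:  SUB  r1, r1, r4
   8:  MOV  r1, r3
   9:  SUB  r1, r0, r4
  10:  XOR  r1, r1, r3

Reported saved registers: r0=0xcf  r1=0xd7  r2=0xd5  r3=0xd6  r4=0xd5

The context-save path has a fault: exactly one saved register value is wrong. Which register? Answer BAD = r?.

BAD = r3

after  0: r0=0x17 r1=0x99 r2=0xd7 r3=0x13 r4=0xd5  N=1 Z=0
after  1: r0=0x17 r1=0xdd r2=0xd7 r3=0x13 r4=0xd5  N=1 Z=0
after  2: r0=0x17 r1=0xdd r2=0xd7 r3=0xd7 r4=0xd5  N=1 Z=0
after  3: r0=0x17 r1=0xdd r2=0xd5 r3=0xd7 r4=0xd5  N=1 Z=0
after  4: r0=0xd5 r1=0xdd r2=0xd5 r3=0xd7 r4=0xd5  N=1 Z=0
after  5: r0=0xd5 r1=0xfa r2=0xd5 r3=0xd7 r4=0xd5  N=1 Z=0
after  6: r0=0xcf r1=0xfa r2=0xd5 r3=0xd7 r4=0xd5  N=1 Z=0
after  7: r0=0xcf r1=0x25 r2=0xd5 r3=0xd7 r4=0xd5  N=0 Z=0
after  8: r0=0xcf r1=0xd7 r2=0xd5 r3=0xd7 r4=0xd5  N=0 Z=0
-- IRQ taken; context saved, return-PC = 9 --
mismatch: r3: reported 0xd6 vs actual 0xd7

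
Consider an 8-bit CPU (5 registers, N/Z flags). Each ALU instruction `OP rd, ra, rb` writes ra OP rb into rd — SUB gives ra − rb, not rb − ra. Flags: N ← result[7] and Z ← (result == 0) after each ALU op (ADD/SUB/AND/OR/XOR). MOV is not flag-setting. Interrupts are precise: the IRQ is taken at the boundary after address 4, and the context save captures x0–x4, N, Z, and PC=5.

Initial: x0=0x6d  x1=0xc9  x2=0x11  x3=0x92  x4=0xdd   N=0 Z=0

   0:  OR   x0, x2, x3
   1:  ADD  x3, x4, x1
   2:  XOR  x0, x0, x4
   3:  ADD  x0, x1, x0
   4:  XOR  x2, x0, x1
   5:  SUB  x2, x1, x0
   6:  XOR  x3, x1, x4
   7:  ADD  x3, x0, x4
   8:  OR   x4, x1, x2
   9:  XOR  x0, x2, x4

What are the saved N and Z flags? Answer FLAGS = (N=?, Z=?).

FLAGS = (N=1, Z=0)

after  0: x0=0x93 x1=0xc9 x2=0x11 x3=0x92 x4=0xdd  N=1 Z=0
after  1: x0=0x93 x1=0xc9 x2=0x11 x3=0xa6 x4=0xdd  N=1 Z=0
after  2: x0=0x4e x1=0xc9 x2=0x11 x3=0xa6 x4=0xdd  N=0 Z=0
after  3: x0=0x17 x1=0xc9 x2=0x11 x3=0xa6 x4=0xdd  N=0 Z=0
after  4: x0=0x17 x1=0xc9 x2=0xde x3=0xa6 x4=0xdd  N=1 Z=0
-- IRQ taken; context saved, return-PC = 5 --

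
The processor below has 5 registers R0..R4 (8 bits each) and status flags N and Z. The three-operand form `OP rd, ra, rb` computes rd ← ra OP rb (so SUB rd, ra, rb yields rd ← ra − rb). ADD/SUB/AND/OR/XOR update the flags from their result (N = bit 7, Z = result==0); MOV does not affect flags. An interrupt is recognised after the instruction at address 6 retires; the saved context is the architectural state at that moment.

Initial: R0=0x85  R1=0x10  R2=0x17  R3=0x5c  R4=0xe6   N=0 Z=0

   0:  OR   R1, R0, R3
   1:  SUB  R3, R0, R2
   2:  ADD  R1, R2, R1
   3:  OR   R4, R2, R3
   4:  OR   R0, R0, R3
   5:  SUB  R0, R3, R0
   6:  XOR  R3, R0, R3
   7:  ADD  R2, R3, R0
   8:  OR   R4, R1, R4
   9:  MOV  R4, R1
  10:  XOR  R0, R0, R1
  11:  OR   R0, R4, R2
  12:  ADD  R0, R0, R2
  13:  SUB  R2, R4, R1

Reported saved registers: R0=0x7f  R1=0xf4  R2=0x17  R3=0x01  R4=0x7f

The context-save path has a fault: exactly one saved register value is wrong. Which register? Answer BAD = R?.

after  0: R0=0x85 R1=0xdd R2=0x17 R3=0x5c R4=0xe6  N=1 Z=0
after  1: R0=0x85 R1=0xdd R2=0x17 R3=0x6e R4=0xe6  N=0 Z=0
after  2: R0=0x85 R1=0xf4 R2=0x17 R3=0x6e R4=0xe6  N=1 Z=0
after  3: R0=0x85 R1=0xf4 R2=0x17 R3=0x6e R4=0x7f  N=0 Z=0
after  4: R0=0xef R1=0xf4 R2=0x17 R3=0x6e R4=0x7f  N=1 Z=0
after  5: R0=0x7f R1=0xf4 R2=0x17 R3=0x6e R4=0x7f  N=0 Z=0
after  6: R0=0x7f R1=0xf4 R2=0x17 R3=0x11 R4=0x7f  N=0 Z=0
-- IRQ taken; context saved, return-PC = 7 --
mismatch: R3: reported 0x01 vs actual 0x11

BAD = R3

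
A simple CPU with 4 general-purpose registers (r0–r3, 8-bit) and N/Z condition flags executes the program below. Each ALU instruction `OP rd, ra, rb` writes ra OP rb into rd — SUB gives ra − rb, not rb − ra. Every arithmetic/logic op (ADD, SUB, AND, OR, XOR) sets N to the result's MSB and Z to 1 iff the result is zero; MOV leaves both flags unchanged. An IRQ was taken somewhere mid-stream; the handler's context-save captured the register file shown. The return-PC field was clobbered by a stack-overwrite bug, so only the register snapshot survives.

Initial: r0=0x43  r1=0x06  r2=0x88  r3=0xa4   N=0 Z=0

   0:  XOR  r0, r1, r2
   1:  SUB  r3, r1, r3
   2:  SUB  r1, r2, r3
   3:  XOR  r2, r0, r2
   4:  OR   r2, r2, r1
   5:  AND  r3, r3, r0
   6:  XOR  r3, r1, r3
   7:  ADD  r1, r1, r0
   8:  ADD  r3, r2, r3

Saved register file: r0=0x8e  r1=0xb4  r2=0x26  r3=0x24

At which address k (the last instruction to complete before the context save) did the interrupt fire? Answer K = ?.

K = 7

after  0: r0=0x8e r1=0x06 r2=0x88 r3=0xa4  N=1 Z=0
after  1: r0=0x8e r1=0x06 r2=0x88 r3=0x62  N=0 Z=0
after  2: r0=0x8e r1=0x26 r2=0x88 r3=0x62  N=0 Z=0
after  3: r0=0x8e r1=0x26 r2=0x06 r3=0x62  N=0 Z=0
after  4: r0=0x8e r1=0x26 r2=0x26 r3=0x62  N=0 Z=0
after  5: r0=0x8e r1=0x26 r2=0x26 r3=0x02  N=0 Z=0
after  6: r0=0x8e r1=0x26 r2=0x26 r3=0x24  N=0 Z=0
after  7: r0=0x8e r1=0xb4 r2=0x26 r3=0x24  N=1 Z=0
-- IRQ taken; context saved, return-PC = 8 --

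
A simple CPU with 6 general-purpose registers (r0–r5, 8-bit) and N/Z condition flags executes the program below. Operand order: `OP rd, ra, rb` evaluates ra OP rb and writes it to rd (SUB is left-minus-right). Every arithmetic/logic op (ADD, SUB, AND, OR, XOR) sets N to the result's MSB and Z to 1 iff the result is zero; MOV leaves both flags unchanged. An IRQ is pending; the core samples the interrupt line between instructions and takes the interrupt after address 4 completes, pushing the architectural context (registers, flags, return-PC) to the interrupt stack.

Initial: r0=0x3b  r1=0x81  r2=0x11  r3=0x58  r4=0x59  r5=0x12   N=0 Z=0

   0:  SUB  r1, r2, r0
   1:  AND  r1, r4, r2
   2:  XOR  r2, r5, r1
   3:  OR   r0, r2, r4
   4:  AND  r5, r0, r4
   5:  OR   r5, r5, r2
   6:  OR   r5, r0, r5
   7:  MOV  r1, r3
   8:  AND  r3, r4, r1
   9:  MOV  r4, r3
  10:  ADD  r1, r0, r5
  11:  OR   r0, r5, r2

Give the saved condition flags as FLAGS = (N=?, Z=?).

FLAGS = (N=0, Z=0)

after  0: r0=0x3b r1=0xd6 r2=0x11 r3=0x58 r4=0x59 r5=0x12  N=1 Z=0
after  1: r0=0x3b r1=0x11 r2=0x11 r3=0x58 r4=0x59 r5=0x12  N=0 Z=0
after  2: r0=0x3b r1=0x11 r2=0x03 r3=0x58 r4=0x59 r5=0x12  N=0 Z=0
after  3: r0=0x5b r1=0x11 r2=0x03 r3=0x58 r4=0x59 r5=0x12  N=0 Z=0
after  4: r0=0x5b r1=0x11 r2=0x03 r3=0x58 r4=0x59 r5=0x59  N=0 Z=0
-- IRQ taken; context saved, return-PC = 5 --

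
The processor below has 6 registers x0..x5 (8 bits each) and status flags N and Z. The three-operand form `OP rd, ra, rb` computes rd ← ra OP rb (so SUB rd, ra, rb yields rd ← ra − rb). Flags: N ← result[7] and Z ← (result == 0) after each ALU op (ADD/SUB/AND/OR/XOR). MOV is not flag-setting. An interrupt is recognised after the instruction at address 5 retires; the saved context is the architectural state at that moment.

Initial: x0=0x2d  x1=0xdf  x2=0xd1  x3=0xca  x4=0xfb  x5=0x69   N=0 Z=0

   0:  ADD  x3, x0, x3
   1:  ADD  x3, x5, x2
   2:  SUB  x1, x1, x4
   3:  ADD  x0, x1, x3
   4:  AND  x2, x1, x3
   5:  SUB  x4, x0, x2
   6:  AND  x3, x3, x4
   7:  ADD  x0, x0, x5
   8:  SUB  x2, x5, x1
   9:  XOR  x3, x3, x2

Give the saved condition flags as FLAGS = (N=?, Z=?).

after  0: x0=0x2d x1=0xdf x2=0xd1 x3=0xf7 x4=0xfb x5=0x69  N=1 Z=0
after  1: x0=0x2d x1=0xdf x2=0xd1 x3=0x3a x4=0xfb x5=0x69  N=0 Z=0
after  2: x0=0x2d x1=0xe4 x2=0xd1 x3=0x3a x4=0xfb x5=0x69  N=1 Z=0
after  3: x0=0x1e x1=0xe4 x2=0xd1 x3=0x3a x4=0xfb x5=0x69  N=0 Z=0
after  4: x0=0x1e x1=0xe4 x2=0x20 x3=0x3a x4=0xfb x5=0x69  N=0 Z=0
after  5: x0=0x1e x1=0xe4 x2=0x20 x3=0x3a x4=0xfe x5=0x69  N=1 Z=0
-- IRQ taken; context saved, return-PC = 6 --

FLAGS = (N=1, Z=0)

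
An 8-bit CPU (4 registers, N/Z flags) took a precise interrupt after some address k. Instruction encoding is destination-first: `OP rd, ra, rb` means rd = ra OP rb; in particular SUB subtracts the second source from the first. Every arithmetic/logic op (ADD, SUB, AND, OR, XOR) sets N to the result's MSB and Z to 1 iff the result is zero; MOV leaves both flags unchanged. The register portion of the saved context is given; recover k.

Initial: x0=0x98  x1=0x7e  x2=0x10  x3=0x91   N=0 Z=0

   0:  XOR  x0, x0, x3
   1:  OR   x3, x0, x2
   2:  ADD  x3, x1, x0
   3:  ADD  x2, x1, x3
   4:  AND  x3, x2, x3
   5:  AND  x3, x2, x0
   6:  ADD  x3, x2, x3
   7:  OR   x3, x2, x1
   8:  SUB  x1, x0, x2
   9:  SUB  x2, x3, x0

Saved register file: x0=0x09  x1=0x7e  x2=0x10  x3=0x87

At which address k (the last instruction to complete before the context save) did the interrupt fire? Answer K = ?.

K = 2

after  0: x0=0x09 x1=0x7e x2=0x10 x3=0x91  N=0 Z=0
after  1: x0=0x09 x1=0x7e x2=0x10 x3=0x19  N=0 Z=0
after  2: x0=0x09 x1=0x7e x2=0x10 x3=0x87  N=1 Z=0
-- IRQ taken; context saved, return-PC = 3 --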